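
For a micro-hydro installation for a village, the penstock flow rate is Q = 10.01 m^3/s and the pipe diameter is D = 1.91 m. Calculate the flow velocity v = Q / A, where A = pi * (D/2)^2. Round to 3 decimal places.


Compute pipe cross-sectional area:
  A = pi * (D/2)^2 = pi * (1.91/2)^2 = 2.8652 m^2
Calculate velocity:
  v = Q / A = 10.01 / 2.8652
  v = 3.494 m/s

3.494


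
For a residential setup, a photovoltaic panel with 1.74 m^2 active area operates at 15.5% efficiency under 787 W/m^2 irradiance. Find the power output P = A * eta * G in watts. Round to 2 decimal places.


Use the solar power formula P = A * eta * G.
Given: A = 1.74 m^2, eta = 0.155, G = 787 W/m^2
P = 1.74 * 0.155 * 787
P = 212.25 W

212.25


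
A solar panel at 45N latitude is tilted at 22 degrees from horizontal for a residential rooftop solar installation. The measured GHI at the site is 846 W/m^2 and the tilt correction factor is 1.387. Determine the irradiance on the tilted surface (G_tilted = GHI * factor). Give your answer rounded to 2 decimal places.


Identify the given values:
  GHI = 846 W/m^2, tilt correction factor = 1.387
Apply the formula G_tilted = GHI * factor:
  G_tilted = 846 * 1.387
  G_tilted = 1173.40 W/m^2

1173.40


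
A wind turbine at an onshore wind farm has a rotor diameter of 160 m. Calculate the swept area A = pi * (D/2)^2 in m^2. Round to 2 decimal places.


Compute the rotor radius:
  r = D / 2 = 160 / 2 = 80.0 m
Calculate swept area:
  A = pi * r^2 = pi * 80.0^2
  A = 20106.19 m^2

20106.19


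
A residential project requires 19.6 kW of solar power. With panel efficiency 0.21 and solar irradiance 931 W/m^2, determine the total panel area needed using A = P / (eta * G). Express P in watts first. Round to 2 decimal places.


Convert target power to watts: P = 19.6 * 1000 = 19600.0 W
Compute denominator: eta * G = 0.21 * 931 = 195.51
Required area A = P / (eta * G) = 19600.0 / 195.51
A = 100.25 m^2

100.25


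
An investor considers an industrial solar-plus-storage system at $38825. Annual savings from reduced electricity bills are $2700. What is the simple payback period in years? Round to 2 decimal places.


Simple payback period = initial cost / annual savings
Payback = 38825 / 2700
Payback = 14.38 years

14.38


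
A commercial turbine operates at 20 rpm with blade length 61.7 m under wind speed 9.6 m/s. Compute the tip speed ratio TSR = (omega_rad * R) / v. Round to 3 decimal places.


Convert rotational speed to rad/s:
  omega = 20 * 2 * pi / 60 = 2.0944 rad/s
Compute tip speed:
  v_tip = omega * R = 2.0944 * 61.7 = 129.224 m/s
Tip speed ratio:
  TSR = v_tip / v_wind = 129.224 / 9.6 = 13.461

13.461


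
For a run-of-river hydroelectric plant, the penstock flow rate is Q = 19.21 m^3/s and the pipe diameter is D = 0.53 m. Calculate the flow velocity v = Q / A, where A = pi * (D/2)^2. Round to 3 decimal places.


Compute pipe cross-sectional area:
  A = pi * (D/2)^2 = pi * (0.53/2)^2 = 0.2206 m^2
Calculate velocity:
  v = Q / A = 19.21 / 0.2206
  v = 87.073 m/s

87.073


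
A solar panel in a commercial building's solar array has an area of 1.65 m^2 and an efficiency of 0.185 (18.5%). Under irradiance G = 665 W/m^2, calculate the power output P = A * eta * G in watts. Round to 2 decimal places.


Use the solar power formula P = A * eta * G.
Given: A = 1.65 m^2, eta = 0.185, G = 665 W/m^2
P = 1.65 * 0.185 * 665
P = 202.99 W

202.99


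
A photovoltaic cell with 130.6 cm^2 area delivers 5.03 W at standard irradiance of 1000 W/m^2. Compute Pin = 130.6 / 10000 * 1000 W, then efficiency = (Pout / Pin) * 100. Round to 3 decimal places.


First compute the input power:
  Pin = area_cm2 / 10000 * G = 130.6 / 10000 * 1000 = 13.06 W
Then compute efficiency:
  Efficiency = (Pout / Pin) * 100 = (5.03 / 13.06) * 100
  Efficiency = 38.515%

38.515


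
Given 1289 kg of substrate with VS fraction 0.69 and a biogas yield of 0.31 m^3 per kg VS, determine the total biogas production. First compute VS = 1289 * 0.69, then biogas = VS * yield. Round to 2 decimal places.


Compute volatile solids:
  VS = mass * VS_fraction = 1289 * 0.69 = 889.41 kg
Calculate biogas volume:
  Biogas = VS * specific_yield = 889.41 * 0.31
  Biogas = 275.72 m^3

275.72


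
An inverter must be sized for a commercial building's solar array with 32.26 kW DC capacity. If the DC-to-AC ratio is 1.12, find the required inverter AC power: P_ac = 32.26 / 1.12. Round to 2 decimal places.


The inverter AC capacity is determined by the DC/AC ratio.
Given: P_dc = 32.26 kW, DC/AC ratio = 1.12
P_ac = P_dc / ratio = 32.26 / 1.12
P_ac = 28.80 kW

28.80


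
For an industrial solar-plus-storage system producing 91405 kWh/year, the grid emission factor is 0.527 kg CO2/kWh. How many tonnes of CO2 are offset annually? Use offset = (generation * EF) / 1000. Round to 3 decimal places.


CO2 offset in kg = generation * emission_factor
CO2 offset = 91405 * 0.527 = 48170.44 kg
Convert to tonnes:
  CO2 offset = 48170.44 / 1000 = 48.170 tonnes

48.170


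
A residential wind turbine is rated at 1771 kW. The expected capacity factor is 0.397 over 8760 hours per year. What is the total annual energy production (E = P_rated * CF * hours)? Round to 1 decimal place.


Annual energy = rated_kW * capacity_factor * hours_per_year
Given: P_rated = 1771 kW, CF = 0.397, hours = 8760
E = 1771 * 0.397 * 8760
E = 6159042.1 kWh

6159042.1


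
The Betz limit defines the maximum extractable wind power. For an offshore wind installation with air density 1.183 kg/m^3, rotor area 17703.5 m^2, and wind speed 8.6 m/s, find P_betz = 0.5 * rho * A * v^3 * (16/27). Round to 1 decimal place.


The Betz coefficient Cp_max = 16/27 = 0.5926
v^3 = 8.6^3 = 636.056
P_betz = 0.5 * rho * A * v^3 * Cp_max
P_betz = 0.5 * 1.183 * 17703.5 * 636.056 * 0.5926
P_betz = 3946984.8 W

3946984.8


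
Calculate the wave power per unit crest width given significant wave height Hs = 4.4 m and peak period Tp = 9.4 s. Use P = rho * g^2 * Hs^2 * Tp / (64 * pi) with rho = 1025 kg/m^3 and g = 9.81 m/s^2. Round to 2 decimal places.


Apply wave power formula:
  g^2 = 9.81^2 = 96.2361
  Hs^2 = 4.4^2 = 19.36
  Numerator = rho * g^2 * Hs^2 * Tp = 1025 * 96.2361 * 19.36 * 9.4 = 17951266.18
  Denominator = 64 * pi = 201.0619
  P = 17951266.18 / 201.0619 = 89282.27 W/m

89282.27


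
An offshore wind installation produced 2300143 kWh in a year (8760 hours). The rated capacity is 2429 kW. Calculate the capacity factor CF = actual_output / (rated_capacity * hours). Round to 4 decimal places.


Capacity factor = actual output / maximum possible output
Maximum possible = rated * hours = 2429 * 8760 = 21278040 kWh
CF = 2300143 / 21278040
CF = 0.1081

0.1081


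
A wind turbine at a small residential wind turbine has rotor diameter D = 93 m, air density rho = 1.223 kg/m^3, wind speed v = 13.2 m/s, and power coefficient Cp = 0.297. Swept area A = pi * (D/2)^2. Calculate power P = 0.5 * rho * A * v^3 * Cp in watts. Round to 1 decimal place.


Step 1 -- Compute swept area:
  A = pi * (D/2)^2 = pi * (93/2)^2 = 6792.91 m^2
Step 2 -- Apply wind power equation:
  P = 0.5 * rho * A * v^3 * Cp
  v^3 = 13.2^3 = 2299.968
  P = 0.5 * 1.223 * 6792.91 * 2299.968 * 0.297
  P = 2837464.8 W

2837464.8


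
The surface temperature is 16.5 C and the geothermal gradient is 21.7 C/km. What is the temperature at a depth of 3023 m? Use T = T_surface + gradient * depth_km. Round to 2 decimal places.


Convert depth to km: 3023 / 1000 = 3.023 km
Temperature increase = gradient * depth_km = 21.7 * 3.023 = 65.6 C
Temperature at depth = T_surface + delta_T = 16.5 + 65.6
T = 82.10 C

82.10


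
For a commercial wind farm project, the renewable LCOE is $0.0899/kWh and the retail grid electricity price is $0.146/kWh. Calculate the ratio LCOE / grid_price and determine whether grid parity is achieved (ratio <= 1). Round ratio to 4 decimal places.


Compare LCOE to grid price:
  LCOE = $0.0899/kWh, Grid price = $0.146/kWh
  Ratio = LCOE / grid_price = 0.0899 / 0.146 = 0.6158
  Grid parity achieved (ratio <= 1)? yes

0.6158


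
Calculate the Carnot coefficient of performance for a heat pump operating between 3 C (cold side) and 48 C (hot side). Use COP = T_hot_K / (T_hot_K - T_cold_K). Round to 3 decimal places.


Convert to Kelvin:
  T_hot = 48 + 273.15 = 321.15 K
  T_cold = 3 + 273.15 = 276.15 K
Apply Carnot COP formula:
  COP = T_hot_K / (T_hot_K - T_cold_K) = 321.15 / 45.0
  COP = 7.137

7.137


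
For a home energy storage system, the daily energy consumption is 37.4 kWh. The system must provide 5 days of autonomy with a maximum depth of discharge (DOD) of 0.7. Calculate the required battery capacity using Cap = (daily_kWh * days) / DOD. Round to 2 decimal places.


Total energy needed = daily * days = 37.4 * 5 = 187.0 kWh
Account for depth of discharge:
  Cap = total_energy / DOD = 187.0 / 0.7
  Cap = 267.14 kWh

267.14


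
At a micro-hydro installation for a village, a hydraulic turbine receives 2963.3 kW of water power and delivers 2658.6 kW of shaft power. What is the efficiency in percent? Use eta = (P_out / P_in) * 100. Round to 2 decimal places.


Turbine efficiency = (output power / input power) * 100
eta = (2658.6 / 2963.3) * 100
eta = 89.72%

89.72


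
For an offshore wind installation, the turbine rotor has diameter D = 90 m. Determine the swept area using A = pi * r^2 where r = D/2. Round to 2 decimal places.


Compute the rotor radius:
  r = D / 2 = 90 / 2 = 45.0 m
Calculate swept area:
  A = pi * r^2 = pi * 45.0^2
  A = 6361.73 m^2

6361.73


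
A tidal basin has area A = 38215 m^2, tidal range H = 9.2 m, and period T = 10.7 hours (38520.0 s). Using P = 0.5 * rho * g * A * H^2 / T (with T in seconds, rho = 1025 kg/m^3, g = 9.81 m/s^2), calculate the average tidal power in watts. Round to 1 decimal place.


Convert period to seconds: T = 10.7 * 3600 = 38520.0 s
H^2 = 9.2^2 = 84.64
P = 0.5 * rho * g * A * H^2 / T
P = 0.5 * 1025 * 9.81 * 38215 * 84.64 / 38520.0
P = 422168.8 W

422168.8


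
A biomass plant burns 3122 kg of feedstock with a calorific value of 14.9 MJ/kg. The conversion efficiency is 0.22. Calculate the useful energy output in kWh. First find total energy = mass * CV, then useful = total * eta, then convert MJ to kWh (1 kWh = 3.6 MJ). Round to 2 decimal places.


Total energy = mass * CV = 3122 * 14.9 = 46517.8 MJ
Useful energy = total * eta = 46517.8 * 0.22 = 10233.92 MJ
Convert to kWh: 10233.92 / 3.6
Useful energy = 2842.75 kWh

2842.75


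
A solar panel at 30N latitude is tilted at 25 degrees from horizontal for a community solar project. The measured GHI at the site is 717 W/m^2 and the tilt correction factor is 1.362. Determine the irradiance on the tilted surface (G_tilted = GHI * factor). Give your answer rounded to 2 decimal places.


Identify the given values:
  GHI = 717 W/m^2, tilt correction factor = 1.362
Apply the formula G_tilted = GHI * factor:
  G_tilted = 717 * 1.362
  G_tilted = 976.55 W/m^2

976.55


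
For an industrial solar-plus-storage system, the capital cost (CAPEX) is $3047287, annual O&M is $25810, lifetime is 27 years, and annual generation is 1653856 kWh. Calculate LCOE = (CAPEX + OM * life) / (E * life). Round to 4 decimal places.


Total cost = CAPEX + OM * lifetime = 3047287 + 25810 * 27 = 3047287 + 696870 = 3744157
Total generation = annual * lifetime = 1653856 * 27 = 44654112 kWh
LCOE = 3744157 / 44654112
LCOE = 0.0838 $/kWh

0.0838


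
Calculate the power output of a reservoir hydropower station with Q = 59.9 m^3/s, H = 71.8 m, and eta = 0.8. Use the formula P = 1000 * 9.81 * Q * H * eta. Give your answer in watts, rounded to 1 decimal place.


Apply the hydropower formula P = rho * g * Q * H * eta
rho * g = 1000 * 9.81 = 9810.0
P = 9810.0 * 59.9 * 71.8 * 0.8
P = 33752835.4 W

33752835.4


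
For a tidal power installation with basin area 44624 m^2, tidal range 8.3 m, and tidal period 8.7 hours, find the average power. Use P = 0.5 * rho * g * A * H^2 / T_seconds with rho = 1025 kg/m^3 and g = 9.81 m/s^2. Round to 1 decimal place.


Convert period to seconds: T = 8.7 * 3600 = 31320.0 s
H^2 = 8.3^2 = 68.89
P = 0.5 * rho * g * A * H^2 / T
P = 0.5 * 1025 * 9.81 * 44624 * 68.89 / 31320.0
P = 493475.7 W

493475.7


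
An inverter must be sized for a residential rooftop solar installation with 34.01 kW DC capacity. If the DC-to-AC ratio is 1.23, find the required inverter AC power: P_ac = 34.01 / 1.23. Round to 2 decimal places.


The inverter AC capacity is determined by the DC/AC ratio.
Given: P_dc = 34.01 kW, DC/AC ratio = 1.23
P_ac = P_dc / ratio = 34.01 / 1.23
P_ac = 27.65 kW

27.65


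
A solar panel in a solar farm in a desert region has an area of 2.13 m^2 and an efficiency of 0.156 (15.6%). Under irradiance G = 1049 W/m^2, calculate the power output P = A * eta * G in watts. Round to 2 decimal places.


Use the solar power formula P = A * eta * G.
Given: A = 2.13 m^2, eta = 0.156, G = 1049 W/m^2
P = 2.13 * 0.156 * 1049
P = 348.56 W

348.56


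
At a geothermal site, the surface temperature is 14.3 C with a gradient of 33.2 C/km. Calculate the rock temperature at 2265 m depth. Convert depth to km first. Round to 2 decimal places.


Convert depth to km: 2265 / 1000 = 2.265 km
Temperature increase = gradient * depth_km = 33.2 * 2.265 = 75.2 C
Temperature at depth = T_surface + delta_T = 14.3 + 75.2
T = 89.50 C

89.50


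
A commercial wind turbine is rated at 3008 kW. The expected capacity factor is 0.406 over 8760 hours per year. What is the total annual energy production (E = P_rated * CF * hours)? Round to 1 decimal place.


Annual energy = rated_kW * capacity_factor * hours_per_year
Given: P_rated = 3008 kW, CF = 0.406, hours = 8760
E = 3008 * 0.406 * 8760
E = 10698132.5 kWh

10698132.5


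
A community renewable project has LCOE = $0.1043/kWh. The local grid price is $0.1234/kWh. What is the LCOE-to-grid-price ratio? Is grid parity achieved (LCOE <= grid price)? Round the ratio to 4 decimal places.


Compare LCOE to grid price:
  LCOE = $0.1043/kWh, Grid price = $0.1234/kWh
  Ratio = LCOE / grid_price = 0.1043 / 0.1234 = 0.8452
  Grid parity achieved (ratio <= 1)? yes

0.8452


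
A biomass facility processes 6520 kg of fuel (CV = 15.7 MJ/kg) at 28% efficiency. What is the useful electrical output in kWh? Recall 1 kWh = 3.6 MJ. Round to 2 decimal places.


Total energy = mass * CV = 6520 * 15.7 = 102364.0 MJ
Useful energy = total * eta = 102364.0 * 0.28 = 28661.92 MJ
Convert to kWh: 28661.92 / 3.6
Useful energy = 7961.64 kWh

7961.64


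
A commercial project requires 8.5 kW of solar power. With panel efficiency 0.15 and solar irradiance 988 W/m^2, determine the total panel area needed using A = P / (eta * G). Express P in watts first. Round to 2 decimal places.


Convert target power to watts: P = 8.5 * 1000 = 8500.0 W
Compute denominator: eta * G = 0.15 * 988 = 148.2
Required area A = P / (eta * G) = 8500.0 / 148.2
A = 57.35 m^2

57.35


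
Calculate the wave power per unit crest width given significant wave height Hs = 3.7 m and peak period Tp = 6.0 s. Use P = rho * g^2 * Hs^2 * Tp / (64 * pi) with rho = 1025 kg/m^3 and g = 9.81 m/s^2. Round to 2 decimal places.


Apply wave power formula:
  g^2 = 9.81^2 = 96.2361
  Hs^2 = 3.7^2 = 13.69
  Numerator = rho * g^2 * Hs^2 * Tp = 1025 * 96.2361 * 13.69 * 6.0 = 8102454.09
  Denominator = 64 * pi = 201.0619
  P = 8102454.09 / 201.0619 = 40298.30 W/m

40298.30


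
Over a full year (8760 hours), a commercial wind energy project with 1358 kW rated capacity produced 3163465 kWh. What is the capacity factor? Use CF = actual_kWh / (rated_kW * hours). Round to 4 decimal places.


Capacity factor = actual output / maximum possible output
Maximum possible = rated * hours = 1358 * 8760 = 11896080 kWh
CF = 3163465 / 11896080
CF = 0.2659

0.2659


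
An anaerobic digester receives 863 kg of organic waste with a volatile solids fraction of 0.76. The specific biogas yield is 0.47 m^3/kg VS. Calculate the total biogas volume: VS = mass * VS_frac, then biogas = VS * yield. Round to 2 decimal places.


Compute volatile solids:
  VS = mass * VS_fraction = 863 * 0.76 = 655.88 kg
Calculate biogas volume:
  Biogas = VS * specific_yield = 655.88 * 0.47
  Biogas = 308.26 m^3

308.26


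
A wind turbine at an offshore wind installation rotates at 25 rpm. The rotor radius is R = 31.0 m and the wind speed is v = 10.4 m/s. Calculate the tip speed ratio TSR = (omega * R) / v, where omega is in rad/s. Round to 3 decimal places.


Convert rotational speed to rad/s:
  omega = 25 * 2 * pi / 60 = 2.618 rad/s
Compute tip speed:
  v_tip = omega * R = 2.618 * 31.0 = 81.158 m/s
Tip speed ratio:
  TSR = v_tip / v_wind = 81.158 / 10.4 = 7.804

7.804


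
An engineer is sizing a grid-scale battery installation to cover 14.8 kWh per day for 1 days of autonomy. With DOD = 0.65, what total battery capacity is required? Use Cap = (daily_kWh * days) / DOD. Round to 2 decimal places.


Total energy needed = daily * days = 14.8 * 1 = 14.8 kWh
Account for depth of discharge:
  Cap = total_energy / DOD = 14.8 / 0.65
  Cap = 22.77 kWh

22.77


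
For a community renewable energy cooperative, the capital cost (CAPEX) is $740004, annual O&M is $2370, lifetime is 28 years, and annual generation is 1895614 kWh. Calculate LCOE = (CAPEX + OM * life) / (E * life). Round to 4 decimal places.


Total cost = CAPEX + OM * lifetime = 740004 + 2370 * 28 = 740004 + 66360 = 806364
Total generation = annual * lifetime = 1895614 * 28 = 53077192 kWh
LCOE = 806364 / 53077192
LCOE = 0.0152 $/kWh

0.0152


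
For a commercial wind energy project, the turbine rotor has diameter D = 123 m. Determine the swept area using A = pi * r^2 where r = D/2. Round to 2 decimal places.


Compute the rotor radius:
  r = D / 2 = 123 / 2 = 61.5 m
Calculate swept area:
  A = pi * r^2 = pi * 61.5^2
  A = 11882.29 m^2

11882.29


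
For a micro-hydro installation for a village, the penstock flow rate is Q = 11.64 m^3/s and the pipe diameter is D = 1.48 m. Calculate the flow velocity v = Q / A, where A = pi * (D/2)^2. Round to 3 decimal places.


Compute pipe cross-sectional area:
  A = pi * (D/2)^2 = pi * (1.48/2)^2 = 1.7203 m^2
Calculate velocity:
  v = Q / A = 11.64 / 1.7203
  v = 6.766 m/s

6.766


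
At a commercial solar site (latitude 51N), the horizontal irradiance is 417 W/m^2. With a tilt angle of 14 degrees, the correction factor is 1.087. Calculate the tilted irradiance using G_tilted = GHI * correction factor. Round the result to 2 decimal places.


Identify the given values:
  GHI = 417 W/m^2, tilt correction factor = 1.087
Apply the formula G_tilted = GHI * factor:
  G_tilted = 417 * 1.087
  G_tilted = 453.28 W/m^2

453.28


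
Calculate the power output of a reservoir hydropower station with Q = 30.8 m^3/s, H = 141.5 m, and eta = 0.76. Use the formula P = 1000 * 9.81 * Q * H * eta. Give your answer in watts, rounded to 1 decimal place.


Apply the hydropower formula P = rho * g * Q * H * eta
rho * g = 1000 * 9.81 = 9810.0
P = 9810.0 * 30.8 * 141.5 * 0.76
P = 32492995.9 W

32492995.9


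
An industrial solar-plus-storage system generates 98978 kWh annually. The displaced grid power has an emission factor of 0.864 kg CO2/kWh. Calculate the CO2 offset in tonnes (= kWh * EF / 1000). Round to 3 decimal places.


CO2 offset in kg = generation * emission_factor
CO2 offset = 98978 * 0.864 = 85516.99 kg
Convert to tonnes:
  CO2 offset = 85516.99 / 1000 = 85.517 tonnes

85.517


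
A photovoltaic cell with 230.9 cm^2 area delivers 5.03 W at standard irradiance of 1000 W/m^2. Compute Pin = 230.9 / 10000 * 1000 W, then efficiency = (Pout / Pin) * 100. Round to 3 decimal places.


First compute the input power:
  Pin = area_cm2 / 10000 * G = 230.9 / 10000 * 1000 = 23.09 W
Then compute efficiency:
  Efficiency = (Pout / Pin) * 100 = (5.03 / 23.09) * 100
  Efficiency = 21.784%

21.784


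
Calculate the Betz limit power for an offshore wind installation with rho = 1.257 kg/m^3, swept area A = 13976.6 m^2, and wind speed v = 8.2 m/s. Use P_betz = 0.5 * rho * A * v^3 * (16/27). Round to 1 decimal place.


The Betz coefficient Cp_max = 16/27 = 0.5926
v^3 = 8.2^3 = 551.368
P_betz = 0.5 * rho * A * v^3 * Cp_max
P_betz = 0.5 * 1.257 * 13976.6 * 551.368 * 0.5926
P_betz = 2870150.0 W

2870150.0


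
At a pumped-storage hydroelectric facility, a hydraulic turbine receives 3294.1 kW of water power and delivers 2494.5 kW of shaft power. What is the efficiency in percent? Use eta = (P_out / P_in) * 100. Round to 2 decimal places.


Turbine efficiency = (output power / input power) * 100
eta = (2494.5 / 3294.1) * 100
eta = 75.73%

75.73


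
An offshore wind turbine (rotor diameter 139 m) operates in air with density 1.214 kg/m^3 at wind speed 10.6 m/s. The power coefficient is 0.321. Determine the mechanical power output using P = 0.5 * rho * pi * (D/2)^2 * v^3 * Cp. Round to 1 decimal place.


Step 1 -- Compute swept area:
  A = pi * (D/2)^2 = pi * (139/2)^2 = 15174.68 m^2
Step 2 -- Apply wind power equation:
  P = 0.5 * rho * A * v^3 * Cp
  v^3 = 10.6^3 = 1191.016
  P = 0.5 * 1.214 * 15174.68 * 1191.016 * 0.321
  P = 3521525.2 W

3521525.2


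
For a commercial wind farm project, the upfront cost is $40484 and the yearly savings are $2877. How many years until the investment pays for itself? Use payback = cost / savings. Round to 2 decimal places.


Simple payback period = initial cost / annual savings
Payback = 40484 / 2877
Payback = 14.07 years

14.07


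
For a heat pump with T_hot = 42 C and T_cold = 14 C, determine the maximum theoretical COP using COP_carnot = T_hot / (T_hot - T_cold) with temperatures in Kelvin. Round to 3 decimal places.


Convert to Kelvin:
  T_hot = 42 + 273.15 = 315.15 K
  T_cold = 14 + 273.15 = 287.15 K
Apply Carnot COP formula:
  COP = T_hot_K / (T_hot_K - T_cold_K) = 315.15 / 28.0
  COP = 11.255

11.255


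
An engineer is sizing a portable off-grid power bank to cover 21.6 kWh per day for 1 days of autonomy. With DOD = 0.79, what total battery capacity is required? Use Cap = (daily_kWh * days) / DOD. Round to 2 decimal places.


Total energy needed = daily * days = 21.6 * 1 = 21.6 kWh
Account for depth of discharge:
  Cap = total_energy / DOD = 21.6 / 0.79
  Cap = 27.34 kWh

27.34


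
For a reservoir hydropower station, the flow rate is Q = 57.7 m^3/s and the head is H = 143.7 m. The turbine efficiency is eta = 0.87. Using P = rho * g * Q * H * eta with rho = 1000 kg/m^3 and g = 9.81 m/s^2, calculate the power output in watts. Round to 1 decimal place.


Apply the hydropower formula P = rho * g * Q * H * eta
rho * g = 1000 * 9.81 = 9810.0
P = 9810.0 * 57.7 * 143.7 * 0.87
P = 70765379.7 W

70765379.7


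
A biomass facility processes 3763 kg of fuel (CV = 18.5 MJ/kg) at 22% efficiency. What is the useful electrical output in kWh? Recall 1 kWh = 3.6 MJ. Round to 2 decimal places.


Total energy = mass * CV = 3763 * 18.5 = 69615.5 MJ
Useful energy = total * eta = 69615.5 * 0.22 = 15315.41 MJ
Convert to kWh: 15315.41 / 3.6
Useful energy = 4254.28 kWh

4254.28


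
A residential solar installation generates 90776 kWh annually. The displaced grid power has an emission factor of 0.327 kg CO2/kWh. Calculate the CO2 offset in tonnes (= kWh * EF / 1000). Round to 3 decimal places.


CO2 offset in kg = generation * emission_factor
CO2 offset = 90776 * 0.327 = 29683.75 kg
Convert to tonnes:
  CO2 offset = 29683.75 / 1000 = 29.684 tonnes

29.684


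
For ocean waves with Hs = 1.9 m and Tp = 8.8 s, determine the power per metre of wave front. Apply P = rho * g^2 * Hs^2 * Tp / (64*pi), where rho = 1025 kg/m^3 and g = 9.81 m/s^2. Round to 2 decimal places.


Apply wave power formula:
  g^2 = 9.81^2 = 96.2361
  Hs^2 = 1.9^2 = 3.61
  Numerator = rho * g^2 * Hs^2 * Tp = 1025 * 96.2361 * 3.61 * 8.8 = 3133659.14
  Denominator = 64 * pi = 201.0619
  P = 3133659.14 / 201.0619 = 15585.54 W/m

15585.54


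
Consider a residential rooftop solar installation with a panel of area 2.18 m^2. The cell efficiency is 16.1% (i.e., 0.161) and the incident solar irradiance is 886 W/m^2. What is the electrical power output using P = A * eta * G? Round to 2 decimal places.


Use the solar power formula P = A * eta * G.
Given: A = 2.18 m^2, eta = 0.161, G = 886 W/m^2
P = 2.18 * 0.161 * 886
P = 310.97 W

310.97


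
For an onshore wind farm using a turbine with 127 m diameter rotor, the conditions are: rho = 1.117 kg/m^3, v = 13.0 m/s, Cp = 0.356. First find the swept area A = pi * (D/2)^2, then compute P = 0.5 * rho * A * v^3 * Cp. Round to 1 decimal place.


Step 1 -- Compute swept area:
  A = pi * (D/2)^2 = pi * (127/2)^2 = 12667.69 m^2
Step 2 -- Apply wind power equation:
  P = 0.5 * rho * A * v^3 * Cp
  v^3 = 13.0^3 = 2197.0
  P = 0.5 * 1.117 * 12667.69 * 2197.0 * 0.356
  P = 5533508.2 W

5533508.2


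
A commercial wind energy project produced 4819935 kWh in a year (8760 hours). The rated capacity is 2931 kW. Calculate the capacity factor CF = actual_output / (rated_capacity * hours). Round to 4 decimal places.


Capacity factor = actual output / maximum possible output
Maximum possible = rated * hours = 2931 * 8760 = 25675560 kWh
CF = 4819935 / 25675560
CF = 0.1877

0.1877


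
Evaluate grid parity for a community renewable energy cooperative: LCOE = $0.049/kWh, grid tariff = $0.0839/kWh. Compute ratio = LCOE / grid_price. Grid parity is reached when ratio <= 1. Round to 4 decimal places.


Compare LCOE to grid price:
  LCOE = $0.049/kWh, Grid price = $0.0839/kWh
  Ratio = LCOE / grid_price = 0.049 / 0.0839 = 0.5840
  Grid parity achieved (ratio <= 1)? yes

0.5840


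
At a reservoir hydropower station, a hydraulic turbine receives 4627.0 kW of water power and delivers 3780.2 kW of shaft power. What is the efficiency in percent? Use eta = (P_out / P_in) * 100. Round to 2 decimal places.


Turbine efficiency = (output power / input power) * 100
eta = (3780.2 / 4627.0) * 100
eta = 81.70%

81.70


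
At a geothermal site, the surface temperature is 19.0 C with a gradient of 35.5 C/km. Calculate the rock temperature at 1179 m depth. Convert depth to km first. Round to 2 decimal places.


Convert depth to km: 1179 / 1000 = 1.179 km
Temperature increase = gradient * depth_km = 35.5 * 1.179 = 41.85 C
Temperature at depth = T_surface + delta_T = 19.0 + 41.85
T = 60.85 C

60.85


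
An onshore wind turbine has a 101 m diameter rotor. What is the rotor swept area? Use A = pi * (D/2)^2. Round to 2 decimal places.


Compute the rotor radius:
  r = D / 2 = 101 / 2 = 50.5 m
Calculate swept area:
  A = pi * r^2 = pi * 50.5^2
  A = 8011.85 m^2

8011.85


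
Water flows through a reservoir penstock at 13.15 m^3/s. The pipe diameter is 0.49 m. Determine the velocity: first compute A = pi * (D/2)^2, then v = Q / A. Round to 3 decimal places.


Compute pipe cross-sectional area:
  A = pi * (D/2)^2 = pi * (0.49/2)^2 = 0.1886 m^2
Calculate velocity:
  v = Q / A = 13.15 / 0.1886
  v = 69.734 m/s

69.734


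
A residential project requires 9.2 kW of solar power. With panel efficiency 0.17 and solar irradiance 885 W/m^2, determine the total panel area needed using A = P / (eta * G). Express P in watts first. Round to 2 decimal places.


Convert target power to watts: P = 9.2 * 1000 = 9200.0 W
Compute denominator: eta * G = 0.17 * 885 = 150.45
Required area A = P / (eta * G) = 9200.0 / 150.45
A = 61.15 m^2

61.15


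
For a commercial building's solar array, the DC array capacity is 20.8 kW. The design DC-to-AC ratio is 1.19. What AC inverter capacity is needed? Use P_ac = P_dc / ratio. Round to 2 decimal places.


The inverter AC capacity is determined by the DC/AC ratio.
Given: P_dc = 20.8 kW, DC/AC ratio = 1.19
P_ac = P_dc / ratio = 20.8 / 1.19
P_ac = 17.48 kW

17.48


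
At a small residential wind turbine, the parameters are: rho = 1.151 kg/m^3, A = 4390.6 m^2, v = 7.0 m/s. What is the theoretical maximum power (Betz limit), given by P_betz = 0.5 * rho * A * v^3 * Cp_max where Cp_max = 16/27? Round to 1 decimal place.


The Betz coefficient Cp_max = 16/27 = 0.5926
v^3 = 7.0^3 = 343.0
P_betz = 0.5 * rho * A * v^3 * Cp_max
P_betz = 0.5 * 1.151 * 4390.6 * 343.0 * 0.5926
P_betz = 513593.5 W

513593.5


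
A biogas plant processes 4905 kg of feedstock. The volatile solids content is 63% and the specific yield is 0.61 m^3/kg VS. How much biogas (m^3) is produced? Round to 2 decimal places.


Compute volatile solids:
  VS = mass * VS_fraction = 4905 * 0.63 = 3090.15 kg
Calculate biogas volume:
  Biogas = VS * specific_yield = 3090.15 * 0.61
  Biogas = 1884.99 m^3

1884.99


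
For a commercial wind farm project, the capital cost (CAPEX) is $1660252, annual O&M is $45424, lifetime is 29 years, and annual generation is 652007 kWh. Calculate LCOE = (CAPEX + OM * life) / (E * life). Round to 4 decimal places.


Total cost = CAPEX + OM * lifetime = 1660252 + 45424 * 29 = 1660252 + 1317296 = 2977548
Total generation = annual * lifetime = 652007 * 29 = 18908203 kWh
LCOE = 2977548 / 18908203
LCOE = 0.1575 $/kWh

0.1575


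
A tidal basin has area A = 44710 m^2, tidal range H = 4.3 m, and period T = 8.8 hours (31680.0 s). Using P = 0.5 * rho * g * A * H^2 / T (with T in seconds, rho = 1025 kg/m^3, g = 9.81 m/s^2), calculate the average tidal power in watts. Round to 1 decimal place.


Convert period to seconds: T = 8.8 * 3600 = 31680.0 s
H^2 = 4.3^2 = 18.49
P = 0.5 * rho * g * A * H^2 / T
P = 0.5 * 1025 * 9.81 * 44710 * 18.49 / 31680.0
P = 131195.6 W

131195.6


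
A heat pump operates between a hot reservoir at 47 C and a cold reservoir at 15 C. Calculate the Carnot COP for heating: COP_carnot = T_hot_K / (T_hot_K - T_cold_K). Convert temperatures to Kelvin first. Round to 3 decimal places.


Convert to Kelvin:
  T_hot = 47 + 273.15 = 320.15 K
  T_cold = 15 + 273.15 = 288.15 K
Apply Carnot COP formula:
  COP = T_hot_K / (T_hot_K - T_cold_K) = 320.15 / 32.0
  COP = 10.005

10.005


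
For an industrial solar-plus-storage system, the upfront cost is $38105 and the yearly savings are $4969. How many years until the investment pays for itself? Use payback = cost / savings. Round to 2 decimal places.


Simple payback period = initial cost / annual savings
Payback = 38105 / 4969
Payback = 7.67 years

7.67


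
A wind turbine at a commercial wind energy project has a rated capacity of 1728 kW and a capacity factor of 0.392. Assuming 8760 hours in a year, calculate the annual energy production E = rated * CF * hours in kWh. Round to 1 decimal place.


Annual energy = rated_kW * capacity_factor * hours_per_year
Given: P_rated = 1728 kW, CF = 0.392, hours = 8760
E = 1728 * 0.392 * 8760
E = 5933813.8 kWh

5933813.8


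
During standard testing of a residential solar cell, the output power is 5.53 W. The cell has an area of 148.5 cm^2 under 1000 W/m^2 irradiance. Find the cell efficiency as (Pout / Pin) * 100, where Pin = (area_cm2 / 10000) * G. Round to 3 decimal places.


First compute the input power:
  Pin = area_cm2 / 10000 * G = 148.5 / 10000 * 1000 = 14.85 W
Then compute efficiency:
  Efficiency = (Pout / Pin) * 100 = (5.53 / 14.85) * 100
  Efficiency = 37.239%

37.239


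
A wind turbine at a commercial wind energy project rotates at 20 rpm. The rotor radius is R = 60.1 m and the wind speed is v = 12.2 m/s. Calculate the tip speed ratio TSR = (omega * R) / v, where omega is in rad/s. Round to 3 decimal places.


Convert rotational speed to rad/s:
  omega = 20 * 2 * pi / 60 = 2.0944 rad/s
Compute tip speed:
  v_tip = omega * R = 2.0944 * 60.1 = 125.873 m/s
Tip speed ratio:
  TSR = v_tip / v_wind = 125.873 / 12.2 = 10.317

10.317


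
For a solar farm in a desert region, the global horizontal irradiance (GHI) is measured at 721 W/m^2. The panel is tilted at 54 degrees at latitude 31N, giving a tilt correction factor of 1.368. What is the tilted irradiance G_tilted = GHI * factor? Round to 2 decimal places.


Identify the given values:
  GHI = 721 W/m^2, tilt correction factor = 1.368
Apply the formula G_tilted = GHI * factor:
  G_tilted = 721 * 1.368
  G_tilted = 986.33 W/m^2

986.33


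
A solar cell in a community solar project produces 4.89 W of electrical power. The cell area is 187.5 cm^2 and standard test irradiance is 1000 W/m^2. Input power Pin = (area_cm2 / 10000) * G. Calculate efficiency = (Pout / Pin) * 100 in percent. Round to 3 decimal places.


First compute the input power:
  Pin = area_cm2 / 10000 * G = 187.5 / 10000 * 1000 = 18.75 W
Then compute efficiency:
  Efficiency = (Pout / Pin) * 100 = (4.89 / 18.75) * 100
  Efficiency = 26.080%

26.080


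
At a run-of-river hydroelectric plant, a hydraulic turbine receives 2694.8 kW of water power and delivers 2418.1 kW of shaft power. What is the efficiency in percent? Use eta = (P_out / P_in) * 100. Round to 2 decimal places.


Turbine efficiency = (output power / input power) * 100
eta = (2418.1 / 2694.8) * 100
eta = 89.73%

89.73


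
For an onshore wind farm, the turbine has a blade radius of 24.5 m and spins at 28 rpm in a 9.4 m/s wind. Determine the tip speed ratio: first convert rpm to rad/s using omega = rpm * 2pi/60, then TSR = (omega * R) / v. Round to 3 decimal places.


Convert rotational speed to rad/s:
  omega = 28 * 2 * pi / 60 = 2.9322 rad/s
Compute tip speed:
  v_tip = omega * R = 2.9322 * 24.5 = 71.838 m/s
Tip speed ratio:
  TSR = v_tip / v_wind = 71.838 / 9.4 = 7.642

7.642


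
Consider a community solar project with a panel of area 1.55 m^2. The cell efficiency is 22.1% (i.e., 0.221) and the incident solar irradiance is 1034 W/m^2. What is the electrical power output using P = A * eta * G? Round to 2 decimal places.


Use the solar power formula P = A * eta * G.
Given: A = 1.55 m^2, eta = 0.221, G = 1034 W/m^2
P = 1.55 * 0.221 * 1034
P = 354.20 W

354.20


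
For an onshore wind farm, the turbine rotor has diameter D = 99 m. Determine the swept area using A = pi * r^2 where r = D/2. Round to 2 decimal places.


Compute the rotor radius:
  r = D / 2 = 99 / 2 = 49.5 m
Calculate swept area:
  A = pi * r^2 = pi * 49.5^2
  A = 7697.69 m^2

7697.69


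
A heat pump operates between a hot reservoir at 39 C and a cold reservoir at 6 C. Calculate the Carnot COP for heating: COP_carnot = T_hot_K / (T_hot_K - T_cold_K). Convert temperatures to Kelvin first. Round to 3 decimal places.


Convert to Kelvin:
  T_hot = 39 + 273.15 = 312.15 K
  T_cold = 6 + 273.15 = 279.15 K
Apply Carnot COP formula:
  COP = T_hot_K / (T_hot_K - T_cold_K) = 312.15 / 33.0
  COP = 9.459

9.459


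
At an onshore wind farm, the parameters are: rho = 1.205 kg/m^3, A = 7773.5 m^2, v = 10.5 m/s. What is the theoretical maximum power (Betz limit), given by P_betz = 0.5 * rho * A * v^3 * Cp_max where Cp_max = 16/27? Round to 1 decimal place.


The Betz coefficient Cp_max = 16/27 = 0.5926
v^3 = 10.5^3 = 1157.625
P_betz = 0.5 * rho * A * v^3 * Cp_max
P_betz = 0.5 * 1.205 * 7773.5 * 1157.625 * 0.5926
P_betz = 3212904.2 W

3212904.2


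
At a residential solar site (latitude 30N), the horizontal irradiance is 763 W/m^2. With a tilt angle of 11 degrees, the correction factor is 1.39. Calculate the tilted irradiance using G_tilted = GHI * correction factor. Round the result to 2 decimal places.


Identify the given values:
  GHI = 763 W/m^2, tilt correction factor = 1.39
Apply the formula G_tilted = GHI * factor:
  G_tilted = 763 * 1.39
  G_tilted = 1060.57 W/m^2

1060.57


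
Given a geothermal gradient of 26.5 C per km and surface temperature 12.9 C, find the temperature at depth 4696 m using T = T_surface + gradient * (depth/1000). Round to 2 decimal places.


Convert depth to km: 4696 / 1000 = 4.696 km
Temperature increase = gradient * depth_km = 26.5 * 4.696 = 124.44 C
Temperature at depth = T_surface + delta_T = 12.9 + 124.44
T = 137.34 C

137.34


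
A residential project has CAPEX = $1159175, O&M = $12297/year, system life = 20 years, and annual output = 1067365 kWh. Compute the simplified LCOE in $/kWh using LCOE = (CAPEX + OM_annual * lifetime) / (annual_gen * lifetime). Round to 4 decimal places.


Total cost = CAPEX + OM * lifetime = 1159175 + 12297 * 20 = 1159175 + 245940 = 1405115
Total generation = annual * lifetime = 1067365 * 20 = 21347300 kWh
LCOE = 1405115 / 21347300
LCOE = 0.0658 $/kWh

0.0658


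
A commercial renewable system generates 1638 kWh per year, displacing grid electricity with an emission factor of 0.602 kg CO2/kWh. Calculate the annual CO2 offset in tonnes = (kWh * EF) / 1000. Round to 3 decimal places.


CO2 offset in kg = generation * emission_factor
CO2 offset = 1638 * 0.602 = 986.08 kg
Convert to tonnes:
  CO2 offset = 986.08 / 1000 = 0.986 tonnes

0.986


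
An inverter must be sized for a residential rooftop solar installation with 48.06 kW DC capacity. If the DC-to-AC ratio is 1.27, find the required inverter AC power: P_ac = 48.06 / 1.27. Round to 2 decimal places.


The inverter AC capacity is determined by the DC/AC ratio.
Given: P_dc = 48.06 kW, DC/AC ratio = 1.27
P_ac = P_dc / ratio = 48.06 / 1.27
P_ac = 37.84 kW

37.84


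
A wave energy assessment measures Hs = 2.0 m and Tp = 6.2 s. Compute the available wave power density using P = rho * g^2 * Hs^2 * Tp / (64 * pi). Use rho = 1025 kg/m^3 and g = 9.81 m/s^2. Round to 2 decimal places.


Apply wave power formula:
  g^2 = 9.81^2 = 96.2361
  Hs^2 = 2.0^2 = 4.0
  Numerator = rho * g^2 * Hs^2 * Tp = 1025 * 96.2361 * 4.0 * 6.2 = 2446321.66
  Denominator = 64 * pi = 201.0619
  P = 2446321.66 / 201.0619 = 12167.01 W/m

12167.01


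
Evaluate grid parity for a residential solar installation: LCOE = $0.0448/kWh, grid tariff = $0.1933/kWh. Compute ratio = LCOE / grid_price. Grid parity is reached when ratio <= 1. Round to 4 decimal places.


Compare LCOE to grid price:
  LCOE = $0.0448/kWh, Grid price = $0.1933/kWh
  Ratio = LCOE / grid_price = 0.0448 / 0.1933 = 0.2318
  Grid parity achieved (ratio <= 1)? yes

0.2318


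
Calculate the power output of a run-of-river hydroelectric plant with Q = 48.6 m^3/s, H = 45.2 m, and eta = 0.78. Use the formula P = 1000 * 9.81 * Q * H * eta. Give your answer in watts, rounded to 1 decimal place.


Apply the hydropower formula P = rho * g * Q * H * eta
rho * g = 1000 * 9.81 = 9810.0
P = 9810.0 * 48.6 * 45.2 * 0.78
P = 16808862.1 W

16808862.1


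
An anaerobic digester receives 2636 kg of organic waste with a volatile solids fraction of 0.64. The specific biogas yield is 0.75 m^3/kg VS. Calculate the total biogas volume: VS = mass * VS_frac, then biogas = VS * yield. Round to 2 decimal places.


Compute volatile solids:
  VS = mass * VS_fraction = 2636 * 0.64 = 1687.04 kg
Calculate biogas volume:
  Biogas = VS * specific_yield = 1687.04 * 0.75
  Biogas = 1265.28 m^3

1265.28


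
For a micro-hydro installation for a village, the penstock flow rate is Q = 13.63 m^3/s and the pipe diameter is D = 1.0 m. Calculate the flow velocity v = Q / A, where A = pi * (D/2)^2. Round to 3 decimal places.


Compute pipe cross-sectional area:
  A = pi * (D/2)^2 = pi * (1.0/2)^2 = 0.7854 m^2
Calculate velocity:
  v = Q / A = 13.63 / 0.7854
  v = 17.354 m/s

17.354


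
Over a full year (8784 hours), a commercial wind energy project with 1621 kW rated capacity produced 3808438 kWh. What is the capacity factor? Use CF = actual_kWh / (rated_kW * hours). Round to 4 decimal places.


Capacity factor = actual output / maximum possible output
Maximum possible = rated * hours = 1621 * 8784 = 14238864 kWh
CF = 3808438 / 14238864
CF = 0.2675

0.2675


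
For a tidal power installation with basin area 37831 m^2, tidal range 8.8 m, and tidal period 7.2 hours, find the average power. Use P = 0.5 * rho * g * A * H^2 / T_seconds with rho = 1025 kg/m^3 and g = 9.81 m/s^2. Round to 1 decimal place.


Convert period to seconds: T = 7.2 * 3600 = 25920.0 s
H^2 = 8.8^2 = 77.44
P = 0.5 * rho * g * A * H^2 / T
P = 0.5 * 1025 * 9.81 * 37831 * 77.44 / 25920.0
P = 568252.1 W

568252.1


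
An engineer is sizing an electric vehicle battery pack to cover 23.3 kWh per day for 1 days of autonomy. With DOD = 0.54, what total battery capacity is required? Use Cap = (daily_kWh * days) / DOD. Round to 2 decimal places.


Total energy needed = daily * days = 23.3 * 1 = 23.3 kWh
Account for depth of discharge:
  Cap = total_energy / DOD = 23.3 / 0.54
  Cap = 43.15 kWh

43.15
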